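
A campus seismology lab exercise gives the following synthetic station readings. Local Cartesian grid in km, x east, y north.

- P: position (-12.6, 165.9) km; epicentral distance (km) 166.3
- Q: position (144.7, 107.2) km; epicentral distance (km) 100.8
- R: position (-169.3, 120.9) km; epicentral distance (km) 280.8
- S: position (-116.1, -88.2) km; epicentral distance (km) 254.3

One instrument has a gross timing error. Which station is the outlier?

Solve using three stations at a time. Using P, R, S (subtract circle equations pairwise → linear system) gives (x, y) ≈ (100.8, 44.4).
Distances from that point to each station vs reported:
  P: calculated 166.2 vs reported 166.3 → residual 0.1 km
  Q: calculated 76.6 vs reported 100.8 → residual 24.2 km
  R: calculated 280.7 vs reported 280.8 → residual 0.1 km
  S: calculated 254.2 vs reported 254.3 → residual 0.1 km
P, R, S are mutually consistent (residuals ≈ 0); Q is off by 24.2 km.

Q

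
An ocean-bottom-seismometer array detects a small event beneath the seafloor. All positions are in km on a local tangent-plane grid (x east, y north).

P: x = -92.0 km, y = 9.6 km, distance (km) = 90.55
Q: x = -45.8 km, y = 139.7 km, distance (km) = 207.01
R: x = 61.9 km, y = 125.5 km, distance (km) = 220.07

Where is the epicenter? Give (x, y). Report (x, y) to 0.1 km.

Circle about each station: (x + 92.0)² + (y − 9.6)² = 90.55²; (x + 45.8)² + (y − 139.7)² = 207.01²; (x − 61.9)² + (y − 125.5)² = 220.07².
Subtracting pairs of circle equations eliminates x²+y² and gives linear equations (the radical axes):
92.4 x + 260.2 y = -21596.27
307.8 x + 231.8 y = -29205.80
Solving the 2×2 system: x ≈ -44.2, y ≈ -67.3 km.
Check against P (with the unrounded x, y): √((x + 92.0)²+(y − 9.6)²) = 90.55 ≈ 90.55 km. ✓

x ≈ -44.2 km, y ≈ -67.3 km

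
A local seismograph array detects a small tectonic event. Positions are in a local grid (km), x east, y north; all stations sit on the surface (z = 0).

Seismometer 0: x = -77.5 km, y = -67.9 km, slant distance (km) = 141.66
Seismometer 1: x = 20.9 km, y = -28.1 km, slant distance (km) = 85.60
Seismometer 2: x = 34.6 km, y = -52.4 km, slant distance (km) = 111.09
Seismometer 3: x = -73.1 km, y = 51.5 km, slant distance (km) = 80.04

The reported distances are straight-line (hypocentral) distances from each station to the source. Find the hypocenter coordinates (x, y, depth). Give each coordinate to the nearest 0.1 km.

(-1.7, 46.3, 35.8)

Each station gives a sphere (x−x_i)² + (y−y_i)² + z² = d_i² (stations at z=0).
Subtracting the Seismometer 0 sphere from Seismometer 1 and Seismometer 2: z² cancels, leaving linear equations in x and y:
196.8 x + 79.6 y = 3349.96
224.2 x + 31.0 y = 1052.83
Solving: x ≈ -1.706, y ≈ 46.304 km (keep extra digits for the depth step; rounded: -1.7, 46.3).
Then from the Seismometer 0 sphere: z² = 141.66² − (x + 77.5)² − (y + 67.9)² with x = -1.706, y = 46.304, so z ≈ 35.781 ≈ 35.8 km.
Check against Seismometer 3 (with the unrounded solution): distance 80.03 ≈ 80.04 km. ✓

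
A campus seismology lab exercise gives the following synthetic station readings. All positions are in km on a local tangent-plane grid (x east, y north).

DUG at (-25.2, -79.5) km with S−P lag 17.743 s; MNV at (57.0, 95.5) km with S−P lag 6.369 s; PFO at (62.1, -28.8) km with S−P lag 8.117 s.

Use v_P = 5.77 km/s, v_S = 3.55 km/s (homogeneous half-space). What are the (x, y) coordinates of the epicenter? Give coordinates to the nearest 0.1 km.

(83.4, 43.0)

Distance from S−P lag: d = Δt · v_P v_S / (v_P − v_S) = Δt · (5.77·3.55)/(5.77−3.55) ≈ 9.2268·Δt.
So d_DUG = 163.71, d_MNV = 58.77, d_PFO = 74.89 km.
Circle about each station: (x + 25.2)² + (y + 79.5)² = 163.71²; (x − 57.0)² + (y − 95.5)² = 58.77²; (x − 62.1)² + (y + 28.8)² = 74.89².
Subtracting the DUG equation from the MNV and PFO equations removes the quadratic terms:
164.4 x + 350.0 y = 28761.01
174.6 x + 101.4 y = 18923.01
Solving the 2×2 system: x ≈ 83.4, y ≈ 43.0 km.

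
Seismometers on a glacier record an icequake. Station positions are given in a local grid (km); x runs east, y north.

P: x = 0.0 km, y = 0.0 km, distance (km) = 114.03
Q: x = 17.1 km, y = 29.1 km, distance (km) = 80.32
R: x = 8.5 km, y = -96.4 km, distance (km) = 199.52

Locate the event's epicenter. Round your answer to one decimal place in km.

Circle about each station: x² + y² = 114.03²; (x − 17.1)² + (y − 29.1)² = 80.32²; (x − 8.5)² + (y + 96.4)² = 199.52².
Subtracting pairs of circle equations eliminates x²+y² and gives linear equations (the radical axes):
34.2 x + 58.2 y = 7690.76
17.0 x − 192.8 y = -17440.18
Solving the 2×2 system: x ≈ 61.7, y ≈ 95.9 km.

61.7 km east, 95.9 km north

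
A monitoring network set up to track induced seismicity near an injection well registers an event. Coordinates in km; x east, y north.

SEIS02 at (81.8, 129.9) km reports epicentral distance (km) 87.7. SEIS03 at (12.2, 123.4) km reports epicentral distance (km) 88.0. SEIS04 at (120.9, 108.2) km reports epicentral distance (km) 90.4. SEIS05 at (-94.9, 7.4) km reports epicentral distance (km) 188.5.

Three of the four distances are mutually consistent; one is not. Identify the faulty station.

SEIS05

Solve using three stations at a time. Using SEIS02, SEIS03, SEIS04 (subtract circle equations pairwise → linear system) gives (x, y) ≈ (54.9, 46.4).
Distances from that point to each station vs reported:
  SEIS02: calculated 87.7 vs reported 87.7 → residual 0.0 km
  SEIS03: calculated 88.0 vs reported 88.0 → residual 0.0 km
  SEIS04: calculated 90.4 vs reported 90.4 → residual 0.0 km
  SEIS05: calculated 154.8 vs reported 188.5 → residual 33.7 km
SEIS02, SEIS03, SEIS04 are mutually consistent (residuals ≈ 0); SEIS05 is off by 33.7 km.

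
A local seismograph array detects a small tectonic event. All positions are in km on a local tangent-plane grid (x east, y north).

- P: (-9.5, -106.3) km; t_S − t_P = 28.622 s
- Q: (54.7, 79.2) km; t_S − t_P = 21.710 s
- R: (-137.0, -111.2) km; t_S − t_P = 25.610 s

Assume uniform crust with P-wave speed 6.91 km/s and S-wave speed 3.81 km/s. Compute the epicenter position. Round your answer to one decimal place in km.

(-127.7, 106.1)

Distance from S−P lag: d = Δt · v_P v_S / (v_P − v_S) = Δt · (6.91·3.81)/(6.91−3.81) ≈ 8.4926·Δt.
So d_P = 243.08, d_Q = 184.37, d_R = 217.50 km.
Circle about each station: (x + 9.5)² + (y + 106.3)² = 243.08²; (x − 54.7)² + (y − 79.2)² = 184.37²; (x + 137.0)² + (y + 111.2)² = 217.50².
Subtracting the P equation from the Q and R equations removes the quadratic terms:
128.4 x + 371.0 y = 22970.38
-255.0 x − 9.8 y = 31526.14
Solving the 2×2 system: x ≈ -127.7, y ≈ 106.1 km.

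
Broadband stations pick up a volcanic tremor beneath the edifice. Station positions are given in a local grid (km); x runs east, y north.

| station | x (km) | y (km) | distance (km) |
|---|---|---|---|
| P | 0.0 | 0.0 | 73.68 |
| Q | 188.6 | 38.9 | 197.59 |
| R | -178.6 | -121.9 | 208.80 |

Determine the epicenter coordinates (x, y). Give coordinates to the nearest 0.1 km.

x ≈ 23.6 km, y ≈ -69.8 km

Circle about each station: x² + y² = 73.68²; (x − 188.6)² + (y − 38.9)² = 197.59²; (x + 178.6)² + (y + 121.9)² = 208.80².
Subtracting the P equation from the Q and R equations removes the quadratic terms:
377.2 x + 77.8 y = 3470.10
-357.2 x − 243.8 y = 8588.87
Solving the 2×2 system: x ≈ 23.6, y ≈ -69.8 km.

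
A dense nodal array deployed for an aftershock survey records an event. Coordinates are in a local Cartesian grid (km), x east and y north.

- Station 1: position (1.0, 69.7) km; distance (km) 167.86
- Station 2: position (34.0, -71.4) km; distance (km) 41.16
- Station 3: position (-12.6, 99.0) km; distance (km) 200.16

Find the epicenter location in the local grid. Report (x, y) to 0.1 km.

Circle about each station: (x − 1.0)² + (y − 69.7)² = 167.86²; (x − 34.0)² + (y + 71.4)² = 41.16²; (x + 12.6)² + (y − 99.0)² = 200.16².
Subtracting pairs of circle equations eliminates x²+y² and gives linear equations (the radical axes):
66.0 x − 282.2 y = 27877.70
-27.2 x + 58.6 y = -6786.38
Solving the 2×2 system: x ≈ 73.9, y ≈ -81.5 km.

(73.9, -81.5)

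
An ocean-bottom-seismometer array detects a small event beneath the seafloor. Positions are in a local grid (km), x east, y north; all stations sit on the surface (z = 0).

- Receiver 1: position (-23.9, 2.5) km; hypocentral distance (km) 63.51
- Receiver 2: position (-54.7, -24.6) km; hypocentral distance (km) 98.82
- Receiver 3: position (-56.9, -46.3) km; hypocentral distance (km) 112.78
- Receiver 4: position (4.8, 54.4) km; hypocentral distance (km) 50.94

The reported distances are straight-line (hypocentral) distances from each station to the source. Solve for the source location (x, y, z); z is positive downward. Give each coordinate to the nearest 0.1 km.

x ≈ 22.3 km, y ≈ 24.7 km, depth ≈ 37.5 km

Each station gives a sphere (x−x_i)² + (y−y_i)² + z² = d_i² (stations at z=0).
Subtracting the Receiver 1 sphere from Receiver 2 and Receiver 3: z² cancels, leaving linear equations in x and y:
-61.6 x − 54.2 y = -2712.08
-66.0 x − 97.6 y = -3881.97
Solving: x ≈ 22.299, y ≈ 24.695 km (keep extra digits for the depth step; rounded: 22.3, 24.7).
Then from the Receiver 1 sphere: z² = 63.51² − (x + 23.9)² − (y − 2.5)² with x = 22.299, y = 24.695, so z ≈ 37.504 ≈ 37.5 km.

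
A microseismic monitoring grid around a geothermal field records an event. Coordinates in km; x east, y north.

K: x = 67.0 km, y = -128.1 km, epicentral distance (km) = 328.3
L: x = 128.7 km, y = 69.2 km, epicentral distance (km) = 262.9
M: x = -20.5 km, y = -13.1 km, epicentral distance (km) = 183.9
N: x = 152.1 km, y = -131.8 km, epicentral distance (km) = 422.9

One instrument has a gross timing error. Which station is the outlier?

Solve using three stations at a time. Using K, L, M (subtract circle equations pairwise → linear system) gives (x, y) ≈ (-125.0, 138.2).
Distances from that point to each station vs reported:
  K: calculated 328.3 vs reported 328.3 → residual 0.0 km
  L: calculated 262.9 vs reported 262.9 → residual 0.0 km
  M: calculated 183.9 vs reported 183.9 → residual 0.0 km
  N: calculated 386.9 vs reported 422.9 → residual 36.0 km
K, L, M are mutually consistent (residuals ≈ 0); N is off by 36.0 km.

N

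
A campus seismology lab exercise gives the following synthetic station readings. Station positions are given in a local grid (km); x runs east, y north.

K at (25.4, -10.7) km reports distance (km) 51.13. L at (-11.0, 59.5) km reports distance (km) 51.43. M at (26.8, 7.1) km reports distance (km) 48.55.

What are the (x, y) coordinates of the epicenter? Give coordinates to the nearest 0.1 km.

Circle about each station: (x − 25.4)² + (y + 10.7)² = 51.13²; (x + 11.0)² + (y − 59.5)² = 51.43²; (x − 26.8)² + (y − 7.1)² = 48.55².
Subtracting pairs of circle equations eliminates x²+y² and gives linear equations (the radical axes):
-72.8 x + 140.4 y = 2870.83
2.8 x + 35.6 y = 266.17
Solving the 2×2 system: x ≈ -21.7, y ≈ 9.2 km.

(-21.7, 9.2)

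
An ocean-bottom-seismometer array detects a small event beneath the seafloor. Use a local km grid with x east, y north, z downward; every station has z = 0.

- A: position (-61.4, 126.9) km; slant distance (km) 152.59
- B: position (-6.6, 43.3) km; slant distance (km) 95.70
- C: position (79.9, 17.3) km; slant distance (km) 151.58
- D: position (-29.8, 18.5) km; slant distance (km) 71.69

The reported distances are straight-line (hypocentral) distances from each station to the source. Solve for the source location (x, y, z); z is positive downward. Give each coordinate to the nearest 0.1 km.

Each station gives a sphere (x−x_i)² + (y−y_i)² + z² = d_i² (stations at z=0).
Subtracting the A sphere from B and C: z² cancels, leaving linear equations in x and y:
109.6 x − 167.2 y = -3829.90
282.6 x − 219.2 y = -12883.06
Solving: x ≈ -56.596, y ≈ -14.193 km (keep extra digits for the depth step; rounded: -56.6, -14.2).
Then from the A sphere: z² = 152.59² − (x + 61.4)² − (y − 126.9)² with x = -56.596, y = -14.193, so z ≈ 57.909 ≈ 57.9 km.

(-56.6, -14.2, 57.9)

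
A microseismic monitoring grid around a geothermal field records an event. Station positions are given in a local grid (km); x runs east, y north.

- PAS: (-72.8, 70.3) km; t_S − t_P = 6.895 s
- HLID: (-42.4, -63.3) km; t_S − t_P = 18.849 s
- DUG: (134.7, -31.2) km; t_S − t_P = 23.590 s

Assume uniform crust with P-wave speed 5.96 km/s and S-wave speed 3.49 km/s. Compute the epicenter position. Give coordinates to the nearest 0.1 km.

Distance from S−P lag: d = Δt · v_P v_S / (v_P − v_S) = Δt · (5.96·3.49)/(5.96−3.49) ≈ 8.4212·Δt.
So d_PAS = 58.06, d_HLID = 158.73, d_DUG = 198.66 km.
Circle about each station: (x + 72.8)² + (y − 70.3)² = 58.06²; (x + 42.4)² + (y + 63.3)² = 158.73²; (x − 134.7)² + (y + 31.2)² = 198.66².
Subtracting pairs of circle equations eliminates x²+y² and gives linear equations (the radical axes):
60.8 x − 267.2 y = -26261.53
415.0 x − 203.0 y = -27219.23
Solving the 2×2 system: x ≈ -19.7, y ≈ 93.8 km.

-19.7 km east, 93.8 km north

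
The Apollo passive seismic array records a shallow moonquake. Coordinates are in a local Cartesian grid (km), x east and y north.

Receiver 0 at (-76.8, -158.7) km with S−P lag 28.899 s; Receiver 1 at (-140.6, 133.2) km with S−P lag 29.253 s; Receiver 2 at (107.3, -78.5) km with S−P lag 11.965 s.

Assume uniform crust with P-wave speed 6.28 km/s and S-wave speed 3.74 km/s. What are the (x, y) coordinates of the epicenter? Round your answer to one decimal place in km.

Distance from S−P lag: d = Δt · v_P v_S / (v_P − v_S) = Δt · (6.28·3.74)/(6.28−3.74) ≈ 9.2469·Δt.
So d_Receiver 0 = 267.23, d_Receiver 1 = 270.50, d_Receiver 2 = 110.64 km.
Circle about each station: (x + 76.8)² + (y + 158.7)² = 267.23²; (x + 140.6)² + (y − 133.2)² = 270.50²; (x − 107.3)² + (y + 78.5)² = 110.64².
Subtracting pairs of circle equations eliminates x²+y² and gives linear equations (the radical axes):
-127.6 x + 583.8 y = 4668.29
368.2 x + 160.4 y = 45762.27
Solving the 2×2 system: x ≈ 110.3, y ≈ 32.1 km.

(110.3, 32.1)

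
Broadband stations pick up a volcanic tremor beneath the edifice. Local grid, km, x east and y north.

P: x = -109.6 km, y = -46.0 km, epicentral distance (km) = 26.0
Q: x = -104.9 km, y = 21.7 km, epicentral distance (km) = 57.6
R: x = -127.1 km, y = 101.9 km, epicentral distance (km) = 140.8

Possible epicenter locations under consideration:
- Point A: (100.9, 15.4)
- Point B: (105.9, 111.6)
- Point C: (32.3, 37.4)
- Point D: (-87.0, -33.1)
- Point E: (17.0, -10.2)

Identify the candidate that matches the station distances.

Point D

For each candidate, compare |candidate − station| to the reported distance:
Point A: residuals P 193.3, Q 148.3, R 103.1 → max 193.3 km
Point B: residuals P 241.0, Q 171.6, R 92.4 → max 241.0 km
Point C: residuals P 138.6, Q 80.5, R 31.2 → max 138.6 km
Point D: residuals P 0.0, Q 0.0, R 0.0 → max 0.0 km
Point E: residuals P 105.6, Q 68.4, R 41.8 → max 105.6 km
Only Point D has all residuals ≈ 0.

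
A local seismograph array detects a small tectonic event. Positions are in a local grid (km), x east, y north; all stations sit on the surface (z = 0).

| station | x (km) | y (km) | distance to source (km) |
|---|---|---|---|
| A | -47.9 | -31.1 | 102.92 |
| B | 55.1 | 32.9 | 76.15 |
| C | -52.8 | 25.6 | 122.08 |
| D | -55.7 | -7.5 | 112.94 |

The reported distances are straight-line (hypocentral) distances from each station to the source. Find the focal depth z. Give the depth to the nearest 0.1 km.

z ≈ 38.6 km

Each station gives a sphere (x−x_i)² + (y−y_i)² + z² = d_i² (stations at z=0).
Subtracting the A sphere from B and C: z² cancels, leaving linear equations in x and y:
206.0 x + 128.0 y = 5650.50
-9.8 x + 113.4 y = -4129.42
Solving: x ≈ 47.505, y ≈ -32.309 km (keep extra digits for the depth step; rounded: 47.5, -32.3).
Then from the A sphere: z² = 102.92² − (x + 47.9)² − (y + 31.1)² with x = 47.505, y = -32.309, so z ≈ 38.587 ≈ 38.6 km.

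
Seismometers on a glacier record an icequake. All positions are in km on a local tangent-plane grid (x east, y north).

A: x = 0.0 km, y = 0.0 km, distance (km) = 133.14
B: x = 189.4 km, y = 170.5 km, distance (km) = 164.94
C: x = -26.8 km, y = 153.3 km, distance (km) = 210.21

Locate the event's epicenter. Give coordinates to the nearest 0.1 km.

Circle about each station: x² + y² = 133.14²; (x − 189.4)² + (y − 170.5)² = 164.94²; (x + 26.8)² + (y − 153.3)² = 210.21².
Subtracting the A equation from the B and C equations removes the quadratic terms:
378.8 x + 341.0 y = 55463.67
-53.6 x + 306.6 y = -2242.85
Solving the 2×2 system: x ≈ 132.2, y ≈ 15.8 km.

132.2 km east, 15.8 km north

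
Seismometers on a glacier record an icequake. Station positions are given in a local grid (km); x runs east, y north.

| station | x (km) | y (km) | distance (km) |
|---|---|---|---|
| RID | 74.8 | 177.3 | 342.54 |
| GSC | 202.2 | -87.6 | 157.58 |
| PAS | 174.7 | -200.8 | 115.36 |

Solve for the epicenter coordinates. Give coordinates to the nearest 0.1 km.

x ≈ 65.0 km, y ≈ -165.1 km

Circle about each station: (x − 74.8)² + (y − 177.3)² = 342.54²; (x − 202.2)² + (y + 87.6)² = 157.58²; (x − 174.7)² + (y + 200.8)² = 115.36².
Subtracting the RID equation from the GSC and PAS equations removes the quadratic terms:
254.8 x − 529.8 y = 104030.47
199.8 x − 756.2 y = 137836.12
Solving the 2×2 system: x ≈ 65.0, y ≈ -165.1 km.
Check against RID (with the unrounded x, y): √((x − 74.8)²+(y − 177.3)²) = 342.55 ≈ 342.54 km. ✓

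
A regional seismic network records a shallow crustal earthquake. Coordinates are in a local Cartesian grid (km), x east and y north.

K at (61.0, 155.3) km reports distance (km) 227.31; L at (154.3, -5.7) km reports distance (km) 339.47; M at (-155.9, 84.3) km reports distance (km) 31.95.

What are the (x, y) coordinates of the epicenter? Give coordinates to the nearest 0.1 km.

Circle about each station: (x − 61.0)² + (y − 155.3)² = 227.31²; (x − 154.3)² + (y + 5.7)² = 339.47²; (x + 155.9)² + (y − 84.3)² = 31.95².
Subtracting the K equation from the L and M equations removes the quadratic terms:
186.6 x − 322.0 y = -67568.15
-433.8 x − 142.0 y = 54221.24
Solving the 2×2 system: x ≈ -162.8, y ≈ 115.5 km.
Check against K (with the unrounded x, y): √((x − 61.0)²+(y − 155.3)²) = 227.31 ≈ 227.31 km. ✓

x ≈ -162.8 km, y ≈ 115.5 km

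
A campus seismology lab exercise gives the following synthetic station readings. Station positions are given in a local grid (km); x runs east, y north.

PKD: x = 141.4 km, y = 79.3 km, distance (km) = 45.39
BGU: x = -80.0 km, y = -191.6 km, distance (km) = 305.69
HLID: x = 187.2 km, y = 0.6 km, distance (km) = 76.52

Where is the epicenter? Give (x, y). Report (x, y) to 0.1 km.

(120.9, 38.8)

Circle about each station: (x − 141.4)² + (y − 79.3)² = 45.39²; (x + 80.0)² + (y + 191.6)² = 305.69²; (x − 187.2)² + (y − 0.6)² = 76.52².
Subtracting pairs of circle equations eliminates x²+y² and gives linear equations (the radical axes):
-442.8 x − 541.8 y = -74558.01
91.6 x − 157.4 y = 4966.69
Solving the 2×2 system: x ≈ 120.9, y ≈ 38.8 km.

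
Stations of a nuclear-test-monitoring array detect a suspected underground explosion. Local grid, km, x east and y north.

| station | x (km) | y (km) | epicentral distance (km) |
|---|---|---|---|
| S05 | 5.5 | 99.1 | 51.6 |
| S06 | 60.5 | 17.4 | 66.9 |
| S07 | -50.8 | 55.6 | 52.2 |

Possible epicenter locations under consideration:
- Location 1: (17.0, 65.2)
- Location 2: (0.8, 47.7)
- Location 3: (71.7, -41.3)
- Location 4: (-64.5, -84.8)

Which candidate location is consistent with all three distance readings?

For each candidate, compare |candidate − station| to the reported distance:
Location 1: residuals S05 15.8, S06 2.3, S07 16.3 → max 16.3 km
Location 2: residuals S05 0.0, S06 0.0, S07 0.0 → max 0.0 km
Location 3: residuals S05 103.6, S06 7.1, S07 104.0 → max 104.0 km
Location 4: residuals S05 145.2, S06 94.6, S07 88.9 → max 145.2 km
Only Location 2 has all residuals ≈ 0.

Location 2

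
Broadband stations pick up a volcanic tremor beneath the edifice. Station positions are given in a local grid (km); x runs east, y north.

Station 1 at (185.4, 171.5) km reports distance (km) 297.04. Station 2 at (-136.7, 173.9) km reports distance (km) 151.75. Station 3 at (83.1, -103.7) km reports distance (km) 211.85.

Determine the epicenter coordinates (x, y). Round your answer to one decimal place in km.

(-77.9, 34.0)

Circle about each station: (x − 185.4)² + (y − 171.5)² = 297.04²; (x + 136.7)² + (y − 173.9)² = 151.75²; (x − 83.1)² + (y + 103.7)² = 211.85².
Subtracting pairs of circle equations eliminates x²+y² and gives linear equations (the radical axes):
-644.2 x + 4.8 y = 50347.39
-204.6 x − 550.4 y = -2773.77
Solving the 2×2 system: x ≈ -77.9, y ≈ 34.0 km.
Check against Station 1 (with the unrounded x, y): √((x − 185.4)²+(y − 171.5)²) = 297.04 ≈ 297.04 km. ✓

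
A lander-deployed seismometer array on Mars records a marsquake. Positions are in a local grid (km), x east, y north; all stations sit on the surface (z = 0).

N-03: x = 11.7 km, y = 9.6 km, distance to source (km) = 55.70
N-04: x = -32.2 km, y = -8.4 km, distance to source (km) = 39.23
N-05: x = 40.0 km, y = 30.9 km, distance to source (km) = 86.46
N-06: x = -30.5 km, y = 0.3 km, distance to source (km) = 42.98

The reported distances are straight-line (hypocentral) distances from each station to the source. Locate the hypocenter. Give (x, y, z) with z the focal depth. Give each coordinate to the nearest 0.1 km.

Each station gives a sphere (x−x_i)² + (y−y_i)² + z² = d_i² (stations at z=0).
Subtracting the N-03 sphere from N-04 and N-05: z² cancels, leaving linear equations in x and y:
-87.8 x − 36.0 y = 2441.85
56.6 x + 42.6 y = -2047.08
Solving: x ≈ -17.812, y ≈ -24.388 km (keep extra digits for the depth step; rounded: -17.8, -24.4).
Then from the N-03 sphere: z² = 55.70² − (x − 11.7)² − (y − 9.6)² with x = -17.812, y = -24.388, so z ≈ 32.808 ≈ 32.8 km.

(-17.8, -24.4, 32.8)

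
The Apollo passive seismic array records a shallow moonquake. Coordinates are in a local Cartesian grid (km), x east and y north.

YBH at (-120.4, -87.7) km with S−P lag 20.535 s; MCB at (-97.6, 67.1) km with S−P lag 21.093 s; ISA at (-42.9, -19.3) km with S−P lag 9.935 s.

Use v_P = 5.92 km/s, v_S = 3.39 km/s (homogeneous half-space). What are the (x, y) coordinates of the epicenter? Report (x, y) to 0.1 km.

Distance from S−P lag: d = Δt · v_P v_S / (v_P − v_S) = Δt · (5.92·3.39)/(5.92−3.39) ≈ 7.9323·Δt.
So d_YBH = 162.89, d_MCB = 167.32, d_ISA = 78.81 km.
Circle about each station: (x + 120.4)² + (y + 87.7)² = 162.89²; (x + 97.6)² + (y − 67.1)² = 167.32²; (x + 42.9)² + (y + 19.3)² = 78.81².
Subtracting pairs of circle equations eliminates x²+y² and gives linear equations (the radical axes):
45.6 x + 309.6 y = -9622.11
155.0 x + 136.8 y = 347.59
Solving the 2×2 system: x ≈ 34.1, y ≈ -36.1 km.

x ≈ 34.1 km, y ≈ -36.1 km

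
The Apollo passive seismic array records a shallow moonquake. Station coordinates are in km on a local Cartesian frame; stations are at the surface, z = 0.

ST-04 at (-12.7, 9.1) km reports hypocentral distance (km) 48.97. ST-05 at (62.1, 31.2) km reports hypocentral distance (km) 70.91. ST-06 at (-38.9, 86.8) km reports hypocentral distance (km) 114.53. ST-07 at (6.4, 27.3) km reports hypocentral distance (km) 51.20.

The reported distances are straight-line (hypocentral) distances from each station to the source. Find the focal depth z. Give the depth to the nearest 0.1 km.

Each station gives a sphere (x−x_i)² + (y−y_i)² + z² = d_i² (stations at z=0).
Subtracting the ST-04 sphere from ST-05 and ST-06: z² cancels, leaving linear equations in x and y:
149.6 x + 44.2 y = 1955.58
-52.4 x + 155.4 y = -1915.71
Solving: x ≈ 15.200, y ≈ -7.202 km (keep extra digits for the depth step; rounded: 15.2, -7.2).
Then from the ST-04 sphere: z² = 48.97² − (x + 12.7)² − (y − 9.1)² with x = 15.200, y = -7.202, so z ≈ 36.795 ≈ 36.8 km.
Check against ST-07 (with the unrounded solution): distance 51.20 ≈ 51.20 km. ✓

36.8 km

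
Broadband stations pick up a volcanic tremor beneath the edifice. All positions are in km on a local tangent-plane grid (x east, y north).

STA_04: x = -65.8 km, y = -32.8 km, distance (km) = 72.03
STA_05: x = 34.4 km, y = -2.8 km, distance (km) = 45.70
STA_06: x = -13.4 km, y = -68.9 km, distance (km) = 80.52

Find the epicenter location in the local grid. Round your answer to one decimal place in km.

x ≈ -9.0 km, y ≈ 11.5 km

Circle about each station: (x + 65.8)² + (y + 32.8)² = 72.03²; (x − 34.4)² + (y + 2.8)² = 45.70²; (x + 13.4)² + (y + 68.9)² = 80.52².
Subtracting the STA_04 equation from the STA_05 and STA_06 equations removes the quadratic terms:
200.4 x + 60.0 y = -1114.45
104.8 x − 72.2 y = -1773.86
Solving the 2×2 system: x ≈ -9.0, y ≈ 11.5 km.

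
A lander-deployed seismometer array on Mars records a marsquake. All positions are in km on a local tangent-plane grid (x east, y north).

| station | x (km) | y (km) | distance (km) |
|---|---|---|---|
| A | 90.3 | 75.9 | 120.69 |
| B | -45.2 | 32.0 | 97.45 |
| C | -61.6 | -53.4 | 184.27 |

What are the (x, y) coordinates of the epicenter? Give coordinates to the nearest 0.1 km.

Circle about each station: (x − 90.3)² + (y − 75.9)² = 120.69²; (x + 45.2)² + (y − 32.0)² = 97.45²; (x + 61.6)² + (y + 53.4)² = 184.27².
Subtracting the A equation from the B and C equations removes the quadratic terms:
-271.0 x − 87.8 y = -5778.29
-303.8 x − 258.6 y = -26658.14
Solving the 2×2 system: x ≈ -19.5, y ≈ 126.0 km.
Check against A (with the unrounded x, y): √((x − 90.3)²+(y − 75.9)²) = 120.68 ≈ 120.69 km. ✓

-19.5 km east, 126.0 km north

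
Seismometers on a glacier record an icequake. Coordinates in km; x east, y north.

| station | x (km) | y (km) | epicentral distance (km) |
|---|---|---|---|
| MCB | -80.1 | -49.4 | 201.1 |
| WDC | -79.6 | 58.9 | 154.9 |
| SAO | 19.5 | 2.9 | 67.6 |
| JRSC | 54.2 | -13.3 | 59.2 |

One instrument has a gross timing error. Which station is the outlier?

MCB

Solve using three stations at a time. Using WDC, SAO, JRSC (subtract circle equations pairwise → linear system) gives (x, y) ≈ (74.3, 42.1).
Distances from that point to each station vs reported:
  MCB: calculated 179.4 vs reported 201.1 → residual 21.7 km
  WDC: calculated 154.8 vs reported 154.9 → residual 0.1 km
  SAO: calculated 67.3 vs reported 67.6 → residual 0.3 km
  JRSC: calculated 58.9 vs reported 59.2 → residual 0.3 km
WDC, SAO, JRSC are mutually consistent (residuals ≈ 0); MCB is off by 21.7 km.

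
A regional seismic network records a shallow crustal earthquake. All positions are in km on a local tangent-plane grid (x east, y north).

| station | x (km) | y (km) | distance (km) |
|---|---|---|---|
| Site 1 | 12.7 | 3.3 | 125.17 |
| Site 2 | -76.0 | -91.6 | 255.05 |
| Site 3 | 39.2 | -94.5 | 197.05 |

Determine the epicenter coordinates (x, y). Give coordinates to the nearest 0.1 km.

Circle about each station: (x − 12.7)² + (y − 3.3)² = 125.17²; (x + 76.0)² + (y + 91.6)² = 255.05²; (x − 39.2)² + (y + 94.5)² = 197.05².
Subtracting pairs of circle equations eliminates x²+y² and gives linear equations (the radical axes):
-177.4 x − 189.8 y = -35388.59
53.0 x − 195.6 y = -12866.46
Solving the 2×2 system: x ≈ 100.1, y ≈ 92.9 km.

100.1 km east, 92.9 km north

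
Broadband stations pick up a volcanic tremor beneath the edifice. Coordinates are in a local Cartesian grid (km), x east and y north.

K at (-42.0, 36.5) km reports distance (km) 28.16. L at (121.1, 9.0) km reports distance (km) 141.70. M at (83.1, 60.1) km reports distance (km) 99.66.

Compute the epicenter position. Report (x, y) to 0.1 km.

Circle about each station: (x + 42.0)² + (y − 36.5)² = 28.16²; (x − 121.1)² + (y − 9.0)² = 141.70²; (x − 83.1)² + (y − 60.1)² = 99.66².
Subtracting the K equation from the L and M equations removes the quadratic terms:
326.2 x − 55.0 y = -7635.94
250.2 x + 47.2 y = -1717.76
Solving the 2×2 system: x ≈ -15.6, y ≈ 46.3 km.
Check against K (with the unrounded x, y): √((x + 42.0)²+(y − 36.5)²) = 28.16 ≈ 28.16 km. ✓

(-15.6, 46.3)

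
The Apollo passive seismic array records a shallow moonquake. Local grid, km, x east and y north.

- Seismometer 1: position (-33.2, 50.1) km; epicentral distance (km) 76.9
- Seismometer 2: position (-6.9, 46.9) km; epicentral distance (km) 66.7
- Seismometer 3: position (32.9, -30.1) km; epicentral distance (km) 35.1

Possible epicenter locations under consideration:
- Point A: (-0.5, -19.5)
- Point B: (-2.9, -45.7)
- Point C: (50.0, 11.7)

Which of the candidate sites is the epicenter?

Point A

For each candidate, compare |candidate − station| to the reported distance:
Point A: residuals Seismometer 1 0.0, Seismometer 2 0.0, Seismometer 3 0.1 → max 0.1 km
Point B: residuals Seismometer 1 23.6, Seismometer 2 26.0, Seismometer 3 4.0 → max 26.0 km
Point C: residuals Seismometer 1 14.7, Seismometer 2 0.2, Seismometer 3 10.1 → max 14.7 km
Only Point A has all residuals ≈ 0.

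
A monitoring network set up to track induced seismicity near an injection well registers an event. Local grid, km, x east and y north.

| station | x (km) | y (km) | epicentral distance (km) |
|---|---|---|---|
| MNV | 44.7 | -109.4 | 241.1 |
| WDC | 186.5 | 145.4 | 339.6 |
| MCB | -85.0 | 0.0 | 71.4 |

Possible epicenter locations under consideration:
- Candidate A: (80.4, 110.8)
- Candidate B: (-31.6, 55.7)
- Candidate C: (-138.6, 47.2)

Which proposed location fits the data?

Candidate C

For each candidate, compare |candidate − station| to the reported distance:
Candidate A: residuals MNV 18.0, WDC 228.0, MCB 127.7 → max 228.0 km
Candidate B: residuals MNV 59.2, WDC 103.8, MCB 5.8 → max 103.8 km
Candidate C: residuals MNV 0.0, WDC 0.0, MCB 0.0 → max 0.0 km
Only Candidate C has all residuals ≈ 0.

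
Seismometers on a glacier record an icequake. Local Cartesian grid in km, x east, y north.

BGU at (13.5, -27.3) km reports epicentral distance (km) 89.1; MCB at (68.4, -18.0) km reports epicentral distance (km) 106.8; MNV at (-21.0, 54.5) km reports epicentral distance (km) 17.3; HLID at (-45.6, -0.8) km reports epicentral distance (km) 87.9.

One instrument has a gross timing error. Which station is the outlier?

Solve using three stations at a time. Using BGU, MCB, MNV (subtract circle equations pairwise → linear system) gives (x, y) ≈ (-4.6, 59.9).
Distances from that point to each station vs reported:
  BGU: calculated 89.1 vs reported 89.1 → residual 0.0 km
  MCB: calculated 106.8 vs reported 106.8 → residual 0.0 km
  MNV: calculated 17.3 vs reported 17.3 → residual 0.0 km
  HLID: calculated 73.3 vs reported 87.9 → residual 14.6 km
BGU, MCB, MNV are mutually consistent (residuals ≈ 0); HLID is off by 14.6 km.

HLID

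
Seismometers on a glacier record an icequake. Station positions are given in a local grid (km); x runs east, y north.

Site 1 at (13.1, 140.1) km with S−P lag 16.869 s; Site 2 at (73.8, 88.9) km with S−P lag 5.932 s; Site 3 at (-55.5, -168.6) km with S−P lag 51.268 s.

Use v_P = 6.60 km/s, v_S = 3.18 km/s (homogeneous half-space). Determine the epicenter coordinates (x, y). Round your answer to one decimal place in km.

Distance from S−P lag: d = Δt · v_P v_S / (v_P − v_S) = Δt · (6.60·3.18)/(6.60−3.18) ≈ 6.1368·Δt.
So d_Site 1 = 103.52, d_Site 2 = 36.40, d_Site 3 = 314.62 km.
Circle about each station: (x − 13.1)² + (y − 140.1)² = 103.52²; (x − 73.8)² + (y − 88.9)² = 36.40²; (x + 55.5)² + (y + 168.6)² = 314.62².
Subtracting the Site 1 equation from the Site 2 and Site 3 equations removes the quadratic terms:
121.4 x − 102.4 y = 2941.46
-137.2 x − 617.4 y = -76562.76
Solving the 2×2 system: x ≈ 108.5, y ≈ 99.9 km.

x ≈ 108.5 km, y ≈ 99.9 km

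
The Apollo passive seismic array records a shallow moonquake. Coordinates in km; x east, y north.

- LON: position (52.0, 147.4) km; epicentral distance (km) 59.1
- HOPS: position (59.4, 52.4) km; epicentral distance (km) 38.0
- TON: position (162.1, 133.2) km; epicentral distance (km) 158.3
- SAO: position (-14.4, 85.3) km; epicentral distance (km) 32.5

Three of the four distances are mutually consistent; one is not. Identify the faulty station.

Solve using three stations at a time. Using LON, TON, SAO (subtract circle equations pairwise → linear system) gives (x, y) ≈ (5.3, 111.1).
Distances from that point to each station vs reported:
  LON: calculated 59.1 vs reported 59.1 → residual 0.0 km
  HOPS: calculated 79.8 vs reported 38.0 → residual 41.8 km
  TON: calculated 158.3 vs reported 158.3 → residual 0.0 km
  SAO: calculated 32.5 vs reported 32.5 → residual 0.0 km
LON, TON, SAO are mutually consistent (residuals ≈ 0); HOPS is off by 41.8 km.

HOPS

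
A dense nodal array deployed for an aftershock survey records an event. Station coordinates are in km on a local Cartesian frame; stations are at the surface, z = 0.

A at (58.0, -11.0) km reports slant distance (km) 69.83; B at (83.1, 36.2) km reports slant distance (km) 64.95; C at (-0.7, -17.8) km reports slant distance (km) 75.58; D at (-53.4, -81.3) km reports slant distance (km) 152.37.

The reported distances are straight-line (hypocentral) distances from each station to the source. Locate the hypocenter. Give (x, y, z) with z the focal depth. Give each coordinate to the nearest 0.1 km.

(29.3, 41.5, 36.0)

Each station gives a sphere (x−x_i)² + (y−y_i)² + z² = d_i² (stations at z=0).
Subtracting the A sphere from B and C: z² cancels, leaving linear equations in x and y:
50.2 x + 94.4 y = 5388.78
-117.4 x − 13.6 y = -4003.78
Solving: x ≈ 29.296, y ≈ 41.506 km (keep extra digits for the depth step; rounded: 29.3, 41.5).
Then from the A sphere: z² = 69.83² − (x − 58.0)² − (y + 11.0)² with x = 29.296, y = 41.506, so z ≈ 35.992 ≈ 36.0 km.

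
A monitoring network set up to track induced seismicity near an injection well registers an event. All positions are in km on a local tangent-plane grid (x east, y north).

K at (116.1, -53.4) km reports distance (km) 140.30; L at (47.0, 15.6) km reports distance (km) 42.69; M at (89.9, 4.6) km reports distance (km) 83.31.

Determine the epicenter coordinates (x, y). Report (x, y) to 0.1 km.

18.3 km east, 47.2 km north

Circle about each station: (x − 116.1)² + (y + 53.4)² = 140.30²; (x − 47.0)² + (y − 15.6)² = 42.69²; (x − 89.9)² + (y − 4.6)² = 83.31².
Subtracting the K equation from the L and M equations removes the quadratic terms:
-138.2 x + 138.0 y = 3983.24
-52.4 x + 116.0 y = 4515.93
Solving the 2×2 system: x ≈ 18.3, y ≈ 47.2 km.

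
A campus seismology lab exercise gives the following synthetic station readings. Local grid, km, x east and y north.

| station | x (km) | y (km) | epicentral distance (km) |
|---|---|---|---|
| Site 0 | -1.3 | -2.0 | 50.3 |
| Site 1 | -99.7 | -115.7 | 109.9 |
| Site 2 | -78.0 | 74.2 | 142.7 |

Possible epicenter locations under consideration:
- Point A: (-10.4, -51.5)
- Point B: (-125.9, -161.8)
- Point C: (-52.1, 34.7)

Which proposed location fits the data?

Point A

For each candidate, compare |candidate − station| to the reported distance:
Point A: residuals Site 0 0.0, Site 1 0.1, Site 2 0.0 → max 0.1 km
Point B: residuals Site 0 152.3, Site 1 56.9, Site 2 98.1 → max 152.3 km
Point C: residuals Site 0 12.4, Site 1 47.9, Site 2 95.5 → max 95.5 km
Only Point A has all residuals ≈ 0.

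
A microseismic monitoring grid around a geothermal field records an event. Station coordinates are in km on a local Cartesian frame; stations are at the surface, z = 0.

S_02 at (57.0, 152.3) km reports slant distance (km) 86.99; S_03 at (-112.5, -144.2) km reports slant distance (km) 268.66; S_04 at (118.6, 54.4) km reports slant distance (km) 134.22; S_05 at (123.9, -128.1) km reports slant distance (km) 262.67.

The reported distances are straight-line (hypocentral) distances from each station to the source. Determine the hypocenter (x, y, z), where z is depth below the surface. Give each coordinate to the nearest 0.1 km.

(-3.6, 99.2, 32.8)

Each station gives a sphere (x−x_i)² + (y−y_i)² + z² = d_i² (stations at z=0).
Subtracting the S_02 sphere from S_03 and S_04: z² cancels, leaving linear equations in x and y:
-339.0 x − 593.0 y = -57605.34
123.2 x − 195.8 y = -19866.72
Solving: x ≈ -3.599, y ≈ 99.200 km (keep extra digits for the depth step; rounded: -3.6, 99.2).
Then from the S_02 sphere: z² = 86.99² − (x − 57.0)² − (y − 152.3)² with x = -3.599, y = 99.200, so z ≈ 32.793 ≈ 32.8 km.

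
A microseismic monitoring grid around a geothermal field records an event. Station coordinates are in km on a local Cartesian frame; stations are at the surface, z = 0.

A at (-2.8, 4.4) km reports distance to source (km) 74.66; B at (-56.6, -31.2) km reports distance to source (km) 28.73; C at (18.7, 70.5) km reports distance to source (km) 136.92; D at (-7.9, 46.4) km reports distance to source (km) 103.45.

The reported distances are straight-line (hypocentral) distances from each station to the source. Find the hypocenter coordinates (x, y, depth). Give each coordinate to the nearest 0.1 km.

Each station gives a sphere (x−x_i)² + (y−y_i)² + z² = d_i² (stations at z=0).
Subtracting the A sphere from B and C: z² cancels, leaving linear equations in x and y:
-107.6 x − 71.2 y = 8898.50
43.0 x + 132.2 y = -7880.23
Solving: x ≈ -55.120, y ≈ -41.680 km (keep extra digits for the depth step; rounded: -55.1, -41.7).
Then from the A sphere: z² = 74.66² − (x + 2.8)² − (y − 4.4)² with x = -55.120, y = -41.680, so z ≈ 26.709 ≈ 26.7 km.

x ≈ -55.1 km, y ≈ -41.7 km, depth ≈ 26.7 km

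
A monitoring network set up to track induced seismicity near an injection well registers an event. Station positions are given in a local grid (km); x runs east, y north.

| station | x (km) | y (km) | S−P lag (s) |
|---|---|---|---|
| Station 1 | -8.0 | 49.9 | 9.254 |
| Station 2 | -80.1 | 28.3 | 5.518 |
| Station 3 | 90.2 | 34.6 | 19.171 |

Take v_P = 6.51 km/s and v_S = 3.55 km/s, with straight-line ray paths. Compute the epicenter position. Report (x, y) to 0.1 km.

Distance from S−P lag: d = Δt · v_P v_S / (v_P − v_S) = Δt · (6.51·3.55)/(6.51−3.55) ≈ 7.8076·Δt.
So d_Station 1 = 72.25, d_Station 2 = 43.08, d_Station 3 = 149.68 km.
Circle about each station: (x + 8.0)² + (y − 49.9)² = 72.25²; (x + 80.1)² + (y − 28.3)² = 43.08²; (x − 90.2)² + (y − 34.6)² = 149.68².
Subtracting pairs of circle equations eliminates x²+y² and gives linear equations (the radical axes):
-144.2 x − 43.2 y = 8027.07
196.4 x − 30.6 y = -10404.85
Solving the 2×2 system: x ≈ -53.9, y ≈ -5.9 km.

(-53.9, -5.9)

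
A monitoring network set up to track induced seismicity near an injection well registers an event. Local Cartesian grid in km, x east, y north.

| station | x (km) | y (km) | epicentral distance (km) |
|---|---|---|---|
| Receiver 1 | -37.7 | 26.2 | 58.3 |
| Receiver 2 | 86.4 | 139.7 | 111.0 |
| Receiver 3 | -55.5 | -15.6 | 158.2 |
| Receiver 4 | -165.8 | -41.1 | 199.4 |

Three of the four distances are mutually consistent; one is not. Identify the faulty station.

Solve using three stations at a time. Using Receiver 1, Receiver 2, Receiver 4 (subtract circle equations pairwise → linear system) gives (x, y) ≈ (-1.5, 72.0).
Distances from that point to each station vs reported:
  Receiver 1: calculated 58.3 vs reported 58.3 → residual 0.0 km
  Receiver 2: calculated 111.0 vs reported 111.0 → residual 0.0 km
  Receiver 3: calculated 102.8 vs reported 158.2 → residual 55.4 km
  Receiver 4: calculated 199.4 vs reported 199.4 → residual 0.0 km
Receiver 1, Receiver 2, Receiver 4 are mutually consistent (residuals ≈ 0); Receiver 3 is off by 55.4 km.

Receiver 3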